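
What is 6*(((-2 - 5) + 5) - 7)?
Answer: -54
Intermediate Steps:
6*(((-2 - 5) + 5) - 7) = 6*((-7 + 5) - 7) = 6*(-2 - 7) = 6*(-9) = -54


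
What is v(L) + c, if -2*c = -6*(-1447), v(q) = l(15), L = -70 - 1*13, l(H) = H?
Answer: -4326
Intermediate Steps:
L = -83 (L = -70 - 13 = -83)
v(q) = 15
c = -4341 (c = -(-3)*(-1447) = -½*8682 = -4341)
v(L) + c = 15 - 4341 = -4326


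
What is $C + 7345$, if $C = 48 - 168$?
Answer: $7225$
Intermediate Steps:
$C = -120$ ($C = 48 - 168 = -120$)
$C + 7345 = -120 + 7345 = 7225$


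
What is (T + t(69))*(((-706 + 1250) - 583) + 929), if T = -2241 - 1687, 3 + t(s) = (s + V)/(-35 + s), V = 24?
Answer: -59434645/17 ≈ -3.4962e+6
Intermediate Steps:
t(s) = -3 + (24 + s)/(-35 + s) (t(s) = -3 + (s + 24)/(-35 + s) = -3 + (24 + s)/(-35 + s))
T = -3928
(T + t(69))*(((-706 + 1250) - 583) + 929) = (-3928 + (129 - 2*69)/(-35 + 69))*(((-706 + 1250) - 583) + 929) = (-3928 + (129 - 138)/34)*((544 - 583) + 929) = (-3928 + (1/34)*(-9))*(-39 + 929) = (-3928 - 9/34)*890 = -133561/34*890 = -59434645/17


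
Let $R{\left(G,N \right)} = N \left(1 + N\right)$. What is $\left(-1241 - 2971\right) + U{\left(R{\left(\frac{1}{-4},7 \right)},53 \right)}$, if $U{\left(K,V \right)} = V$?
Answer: $-4159$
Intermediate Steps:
$\left(-1241 - 2971\right) + U{\left(R{\left(\frac{1}{-4},7 \right)},53 \right)} = \left(-1241 - 2971\right) + 53 = -4212 + 53 = -4159$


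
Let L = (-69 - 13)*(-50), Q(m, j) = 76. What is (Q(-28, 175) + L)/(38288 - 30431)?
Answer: 464/873 ≈ 0.53150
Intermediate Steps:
L = 4100 (L = -82*(-50) = 4100)
(Q(-28, 175) + L)/(38288 - 30431) = (76 + 4100)/(38288 - 30431) = 4176/7857 = 4176*(1/7857) = 464/873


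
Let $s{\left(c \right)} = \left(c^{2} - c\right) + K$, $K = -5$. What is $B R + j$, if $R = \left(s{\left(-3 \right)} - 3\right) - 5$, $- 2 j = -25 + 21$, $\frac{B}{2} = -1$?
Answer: $4$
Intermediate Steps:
$B = -2$ ($B = 2 \left(-1\right) = -2$)
$j = 2$ ($j = - \frac{-25 + 21}{2} = \left(- \frac{1}{2}\right) \left(-4\right) = 2$)
$s{\left(c \right)} = -5 + c^{2} - c$ ($s{\left(c \right)} = \left(c^{2} - c\right) - 5 = -5 + c^{2} - c$)
$R = -1$ ($R = \left(\left(-5 + \left(-3\right)^{2} - -3\right) - 3\right) - 5 = \left(\left(-5 + 9 + 3\right) - 3\right) - 5 = \left(7 - 3\right) - 5 = 4 - 5 = -1$)
$B R + j = \left(-2\right) \left(-1\right) + 2 = 2 + 2 = 4$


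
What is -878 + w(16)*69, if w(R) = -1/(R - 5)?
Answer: -9727/11 ≈ -884.27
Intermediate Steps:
w(R) = -1/(-5 + R)
-878 + w(16)*69 = -878 - 1/(-5 + 16)*69 = -878 - 1/11*69 = -878 - 69/11 = -9727/11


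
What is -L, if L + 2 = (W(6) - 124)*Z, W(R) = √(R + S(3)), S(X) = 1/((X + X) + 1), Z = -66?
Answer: -8182 + 66*√301/7 ≈ -8018.4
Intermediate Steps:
S(X) = 1/(1 + 2*X) (S(X) = 1/(2*X + 1) = 1/(1 + 2*X))
W(R) = √(⅐ + R) (W(R) = √(R + 1/(1 + 2*3)) = √(R + 1/(1 + 6)) = √(R + 1/7) = √(R + ⅐) = √(⅐ + R))
L = 8182 - 66*√301/7 (L = -2 + (√(7 + 49*6)/7 - 124)*(-66) = -2 + (√(7 + 294)/7 - 124)*(-66) = -2 + (√301/7 - 124)*(-66) = -2 + (-124 + √301/7)*(-66) = -2 + (8184 - 66*√301/7) = 8182 - 66*√301/7 ≈ 8018.4)
-L = -(8182 - 66*√301/7) = -8182 + 66*√301/7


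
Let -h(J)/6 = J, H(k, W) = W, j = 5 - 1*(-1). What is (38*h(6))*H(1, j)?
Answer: -8208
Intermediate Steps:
j = 6 (j = 5 + 1 = 6)
h(J) = -6*J
(38*h(6))*H(1, j) = (38*(-6*6))*6 = (38*(-36))*6 = -1368*6 = -8208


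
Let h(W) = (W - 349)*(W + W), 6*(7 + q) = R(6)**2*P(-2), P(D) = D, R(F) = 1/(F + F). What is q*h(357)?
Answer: -359975/9 ≈ -39997.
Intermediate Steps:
R(F) = 1/(2*F)
q = -3025/432 (q = -7 + (((1/2)/6)**2*(-2))/6 = -7 + (((1/2)*(1/6))**2*(-2))/6 = -7 + ((1/12)**2*(-2))/6 = -7 + ((1/144)*(-2))/6 = -7 + (1/6)*(-1/72) = -7 - 1/432 = -3025/432 ≈ -7.0023)
h(W) = 2*W*(-349 + W) (h(W) = (-349 + W)*(2*W) = 2*W*(-349 + W))
q*h(357) = -3025*357*(-349 + 357)/216 = -3025*357*8/216 = -3025/432*5712 = -359975/9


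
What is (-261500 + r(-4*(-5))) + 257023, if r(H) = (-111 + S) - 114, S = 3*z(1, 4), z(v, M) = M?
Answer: -4690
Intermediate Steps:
S = 12 (S = 3*4 = 12)
r(H) = -213 (r(H) = (-111 + 12) - 114 = -99 - 114 = -213)
(-261500 + r(-4*(-5))) + 257023 = (-261500 - 213) + 257023 = -261713 + 257023 = -4690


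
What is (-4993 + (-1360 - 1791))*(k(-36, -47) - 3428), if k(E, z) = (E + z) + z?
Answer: 28976352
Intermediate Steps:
k(E, z) = E + 2*z
(-4993 + (-1360 - 1791))*(k(-36, -47) - 3428) = (-4993 + (-1360 - 1791))*((-36 + 2*(-47)) - 3428) = (-4993 - 3151)*((-36 - 94) - 3428) = -8144*(-130 - 3428) = -8144*(-3558) = 28976352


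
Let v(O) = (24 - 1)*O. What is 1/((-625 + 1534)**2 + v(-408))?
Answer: 1/816897 ≈ 1.2241e-6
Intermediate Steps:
v(O) = 23*O
1/((-625 + 1534)**2 + v(-408)) = 1/((-625 + 1534)**2 + 23*(-408)) = 1/(909**2 - 9384) = 1/(826281 - 9384) = 1/816897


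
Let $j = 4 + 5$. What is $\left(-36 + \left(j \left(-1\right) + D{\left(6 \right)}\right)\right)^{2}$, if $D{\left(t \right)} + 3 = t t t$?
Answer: $28224$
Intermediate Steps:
$j = 9$
$D{\left(t \right)} = -3 + t^{3}$ ($D{\left(t \right)} = -3 + t t t = -3 + t^{2} t = -3 + t^{3}$)
$\left(-36 + \left(j \left(-1\right) + D{\left(6 \right)}\right)\right)^{2} = \left(-36 + \left(9 \left(-1\right) - \left(3 - 6^{3}\right)\right)\right)^{2} = \left(-36 + \left(-9 + \left(-3 + 216\right)\right)\right)^{2} = \left(-36 + \left(-9 + 213\right)\right)^{2} = \left(-36 + 204\right)^{2} = 168^{2} = 28224$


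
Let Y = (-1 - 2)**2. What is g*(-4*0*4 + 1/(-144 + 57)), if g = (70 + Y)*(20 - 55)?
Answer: 2765/87 ≈ 31.782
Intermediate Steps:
Y = 9 (Y = (-3)**2 = 9)
g = -2765 (g = (70 + 9)*(20 - 55) = 79*(-35) = -2765)
g*(-4*0*4 + 1/(-144 + 57)) = -2765*(-4*0*4 + 1/(-144 + 57)) = -2765*(0*4 + 1/(-87)) = -2765*(0 - 1/87) = -2765*(-1/87) = 2765/87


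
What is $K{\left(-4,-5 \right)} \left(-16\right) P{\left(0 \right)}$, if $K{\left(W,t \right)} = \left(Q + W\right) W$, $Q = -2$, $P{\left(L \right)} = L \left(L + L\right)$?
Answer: $0$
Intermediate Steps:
$P{\left(L \right)} = 2 L^{2}$ ($P{\left(L \right)} = L 2 L = 2 L^{2}$)
$K{\left(W,t \right)} = W \left(-2 + W\right)$ ($K{\left(W,t \right)} = \left(-2 + W\right) W = W \left(-2 + W\right)$)
$K{\left(-4,-5 \right)} \left(-16\right) P{\left(0 \right)} = - 4 \left(-2 - 4\right) \left(-16\right) 2 \cdot 0^{2} = \left(-4\right) \left(-6\right) \left(-16\right) 2 \cdot 0 = 24 \left(-16\right) 0 = \left(-384\right) 0 = 0$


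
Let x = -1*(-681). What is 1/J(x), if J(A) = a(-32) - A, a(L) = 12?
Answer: -1/669 ≈ -0.0014948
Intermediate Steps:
x = 681
J(A) = 12 - A
1/J(x) = 1/(12 - 1*681) = 1/(12 - 681) = 1/(-669) = -1/669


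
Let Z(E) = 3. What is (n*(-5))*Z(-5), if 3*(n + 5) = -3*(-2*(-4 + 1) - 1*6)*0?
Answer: 75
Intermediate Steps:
n = -5 (n = -5 + (-3*(-2*(-4 + 1) - 1*6)*0)/3 = -5 + (-3*(-2*(-3) - 6)*0)/3 = -5 + (-3*(6 - 6)*0)/3 = -5 + (-3*0*0)/3 = -5 + (0*0)/3 = -5 + (⅓)*0 = -5 + 0 = -5)
(n*(-5))*Z(-5) = -5*(-5)*3 = 25*3 = 75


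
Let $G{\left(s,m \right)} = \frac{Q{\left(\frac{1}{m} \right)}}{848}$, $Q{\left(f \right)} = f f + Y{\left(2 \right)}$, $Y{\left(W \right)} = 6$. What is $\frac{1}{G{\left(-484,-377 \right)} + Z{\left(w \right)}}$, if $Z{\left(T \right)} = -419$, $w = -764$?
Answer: $- \frac{120525392}{50499286473} \approx -0.0023867$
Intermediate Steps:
$Q{\left(f \right)} = 6 + f^{2}$ ($Q{\left(f \right)} = f f + 6 = f^{2} + 6 = 6 + f^{2}$)
$G{\left(s,m \right)} = \frac{3}{424} + \frac{1}{848 m^{2}}$ ($G{\left(s,m \right)} = \frac{6 + \left(\frac{1}{m}\right)^{2}}{848} = \left(6 + \frac{1}{m^{2}}\right) \frac{1}{848} = \frac{3}{424} + \frac{1}{848 m^{2}}$)
$\frac{1}{G{\left(-484,-377 \right)} + Z{\left(w \right)}} = \frac{1}{\left(\frac{3}{424} + \frac{1}{848 \cdot 142129}\right) - 419} = \frac{1}{\left(\frac{3}{424} + \frac{1}{848} \cdot \frac{1}{142129}\right) - 419} = \frac{1}{\left(\frac{3}{424} + \frac{1}{120525392}\right) - 419} = \frac{1}{\frac{852775}{120525392} - 419} = \frac{1}{- \frac{50499286473}{120525392}} = - \frac{120525392}{50499286473}$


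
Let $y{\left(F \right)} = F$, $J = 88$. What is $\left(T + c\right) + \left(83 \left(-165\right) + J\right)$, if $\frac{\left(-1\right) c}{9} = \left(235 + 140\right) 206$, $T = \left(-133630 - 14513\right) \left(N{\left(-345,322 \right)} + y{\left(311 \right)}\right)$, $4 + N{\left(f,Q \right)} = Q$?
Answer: $-93890804$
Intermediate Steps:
$N{\left(f,Q \right)} = -4 + Q$
$T = -93181947$ ($T = \left(-133630 - 14513\right) \left(\left(-4 + 322\right) + 311\right) = - 148143 \left(318 + 311\right) = \left(-148143\right) 629 = -93181947$)
$c = -695250$ ($c = - 9 \left(235 + 140\right) 206 = - 9 \cdot 375 \cdot 206 = \left(-9\right) 77250 = -695250$)
$\left(T + c\right) + \left(83 \left(-165\right) + J\right) = \left(-93181947 - 695250\right) + \left(83 \left(-165\right) + 88\right) = -93877197 + \left(-13695 + 88\right) = -93877197 - 13607 = -93890804$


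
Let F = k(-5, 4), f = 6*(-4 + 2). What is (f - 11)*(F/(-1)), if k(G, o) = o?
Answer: 92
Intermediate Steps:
f = -12 (f = 6*(-2) = -12)
F = 4
(f - 11)*(F/(-1)) = (-12 - 11)*(4/(-1)) = -92*(-1) = -23*(-4) = 92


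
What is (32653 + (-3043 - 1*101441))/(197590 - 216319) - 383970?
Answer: -7191302299/18729 ≈ -3.8397e+5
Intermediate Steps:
(32653 + (-3043 - 1*101441))/(197590 - 216319) - 383970 = (32653 + (-3043 - 101441))/(-18729) - 383970 = (32653 - 104484)*(-1/18729) - 383970 = -71831*(-1/18729) - 383970 = 71831/18729 - 383970 = -7191302299/18729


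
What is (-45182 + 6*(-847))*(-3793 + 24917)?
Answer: -1061776736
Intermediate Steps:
(-45182 + 6*(-847))*(-3793 + 24917) = (-45182 - 5082)*21124 = -50264*21124 = -1061776736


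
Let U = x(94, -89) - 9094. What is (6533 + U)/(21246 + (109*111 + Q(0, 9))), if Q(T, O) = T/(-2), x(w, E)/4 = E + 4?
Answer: -967/11115 ≈ -0.087000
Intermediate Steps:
x(w, E) = 16 + 4*E (x(w, E) = 4*(E + 4) = 4*(4 + E) = 16 + 4*E)
U = -9434 (U = (16 + 4*(-89)) - 9094 = (16 - 356) - 9094 = -340 - 9094 = -9434)
Q(T, O) = -T/2 (Q(T, O) = T*(-½) = -T/2)
(6533 + U)/(21246 + (109*111 + Q(0, 9))) = (6533 - 9434)/(21246 + (109*111 - ½*0)) = -2901/(21246 + (12099 + 0)) = -2901/(21246 + 12099) = -2901/33345 = -2901*1/33345 = -967/11115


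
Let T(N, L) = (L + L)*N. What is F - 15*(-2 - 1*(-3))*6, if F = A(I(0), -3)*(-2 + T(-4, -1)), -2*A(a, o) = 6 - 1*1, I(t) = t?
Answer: -105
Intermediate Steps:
A(a, o) = -5/2 (A(a, o) = -(6 - 1*1)/2 = -(6 - 1)/2 = -½*5 = -5/2)
T(N, L) = 2*L*N (T(N, L) = (2*L)*N = 2*L*N)
F = -15 (F = -5*(-2 + 2*(-1)*(-4))/2 = -5*(-2 + 8)/2 = -5/2*6 = -15)
F - 15*(-2 - 1*(-3))*6 = -15 - 15*(-2 - 1*(-3))*6 = -15 - 15*(-2 + 3)*6 = -15 - 15*6 = -15 - 90 = -105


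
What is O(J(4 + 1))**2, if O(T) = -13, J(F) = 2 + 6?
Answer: 169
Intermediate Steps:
J(F) = 8
O(J(4 + 1))**2 = (-13)**2 = 169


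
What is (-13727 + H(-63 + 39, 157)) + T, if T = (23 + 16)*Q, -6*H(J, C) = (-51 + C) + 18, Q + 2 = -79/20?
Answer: -838783/60 ≈ -13980.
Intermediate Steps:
Q = -119/20 (Q = -2 - 79/20 = -119/20 ≈ -5.9500)
H(J, C) = 11/2 - C/6 (H(J, C) = -((-51 + C) + 18)/6 = -(-33 + C)/6 = 11/2 - C/6)
T = -4641/20 (T = (23 + 16)*(-119/20) = 39*(-119/20) = -4641/20 ≈ -232.05)
(-13727 + H(-63 + 39, 157)) + T = (-13727 + (11/2 - ⅙*157)) - 4641/20 = (-13727 + (11/2 - 157/6)) - 4641/20 = (-13727 - 62/3) - 4641/20 = -41243/3 - 4641/20 = -838783/60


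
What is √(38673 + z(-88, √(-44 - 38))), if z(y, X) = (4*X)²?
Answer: √37361 ≈ 193.29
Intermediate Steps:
z(y, X) = 16*X²
√(38673 + z(-88, √(-44 - 38))) = √(38673 + 16*(√(-44 - 38))²) = √(38673 + 16*(√(-82))²) = √(38673 + 16*(I*√82)²) = √(38673 + 16*(-82)) = √(38673 - 1312) = √37361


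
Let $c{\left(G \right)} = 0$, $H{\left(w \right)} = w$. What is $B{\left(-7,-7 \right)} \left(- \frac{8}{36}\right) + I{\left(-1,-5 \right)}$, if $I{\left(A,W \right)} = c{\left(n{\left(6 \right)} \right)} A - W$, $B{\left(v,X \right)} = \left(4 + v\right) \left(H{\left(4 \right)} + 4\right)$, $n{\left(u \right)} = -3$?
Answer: $\frac{31}{3} \approx 10.333$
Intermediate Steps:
$B{\left(v,X \right)} = 32 + 8 v$ ($B{\left(v,X \right)} = \left(4 + v\right) \left(4 + 4\right) = \left(4 + v\right) 8 = 32 + 8 v$)
$I{\left(A,W \right)} = - W$ ($I{\left(A,W \right)} = 0 A - W = 0 - W = - W$)
$B{\left(-7,-7 \right)} \left(- \frac{8}{36}\right) + I{\left(-1,-5 \right)} = \left(32 + 8 \left(-7\right)\right) \left(- \frac{8}{36}\right) - -5 = \left(32 - 56\right) \left(\left(-8\right) \frac{1}{36}\right) + 5 = \left(-24\right) \left(- \frac{2}{9}\right) + 5 = \frac{16}{3} + 5 = \frac{31}{3}$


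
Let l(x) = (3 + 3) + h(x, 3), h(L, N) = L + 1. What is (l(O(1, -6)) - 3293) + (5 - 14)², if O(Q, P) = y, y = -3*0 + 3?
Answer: -3202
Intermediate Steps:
h(L, N) = 1 + L
y = 3 (y = 0 + 3 = 3)
O(Q, P) = 3
l(x) = 7 + x (l(x) = (3 + 3) + (1 + x) = 6 + (1 + x) = 7 + x)
(l(O(1, -6)) - 3293) + (5 - 14)² = ((7 + 3) - 3293) + (5 - 14)² = (10 - 3293) + (-9)² = -3283 + 81 = -3202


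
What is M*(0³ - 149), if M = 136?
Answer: -20264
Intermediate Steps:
M*(0³ - 149) = 136*(0³ - 149) = 136*(0 - 149) = 136*(-149) = -20264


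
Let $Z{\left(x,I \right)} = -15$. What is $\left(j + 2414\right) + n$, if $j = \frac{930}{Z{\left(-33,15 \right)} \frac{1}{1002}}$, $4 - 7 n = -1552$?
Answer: $- \frac{416414}{7} \approx -59488.0$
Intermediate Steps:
$n = \frac{1556}{7}$ ($n = \frac{4}{7} - - \frac{1552}{7} = \frac{4}{7} + \frac{1552}{7} = \frac{1556}{7} \approx 222.29$)
$j = -62124$ ($j = \frac{930}{\left(-15\right) \frac{1}{1002}} = \frac{930}{- \frac{5}{334}} = 930 \left(- \frac{334}{5}\right) = -62124$)
$\left(j + 2414\right) + n = \left(-62124 + 2414\right) + \frac{1556}{7} = -59710 + \frac{1556}{7} = - \frac{416414}{7}$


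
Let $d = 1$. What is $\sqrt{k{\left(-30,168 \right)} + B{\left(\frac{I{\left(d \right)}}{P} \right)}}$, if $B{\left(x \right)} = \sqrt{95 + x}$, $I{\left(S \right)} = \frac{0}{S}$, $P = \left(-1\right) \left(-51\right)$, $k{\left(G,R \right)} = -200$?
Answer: $\sqrt{-200 + \sqrt{95}} \approx 13.793 i$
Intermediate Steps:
$P = 51$
$I{\left(S \right)} = 0$
$\sqrt{k{\left(-30,168 \right)} + B{\left(\frac{I{\left(d \right)}}{P} \right)}} = \sqrt{-200 + \sqrt{95 + \frac{0}{51}}} = \sqrt{-200 + \sqrt{95 + 0 \cdot \frac{1}{51}}} = \sqrt{-200 + \sqrt{95 + 0}} = \sqrt{-200 + \sqrt{95}}$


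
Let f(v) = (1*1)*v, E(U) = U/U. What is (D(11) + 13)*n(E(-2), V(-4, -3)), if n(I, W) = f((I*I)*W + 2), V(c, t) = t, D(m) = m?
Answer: -24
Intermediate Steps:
E(U) = 1
f(v) = v (f(v) = 1*v = v)
n(I, W) = 2 + W*I² (n(I, W) = (I*I)*W + 2 = I²*W + 2 = W*I² + 2 = 2 + W*I²)
(D(11) + 13)*n(E(-2), V(-4, -3)) = (11 + 13)*(2 - 3*1²) = 24*(2 - 3*1) = 24*(2 - 3) = 24*(-1) = -24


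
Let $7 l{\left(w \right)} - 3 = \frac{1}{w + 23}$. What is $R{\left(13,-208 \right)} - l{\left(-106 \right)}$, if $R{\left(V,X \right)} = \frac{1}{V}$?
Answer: $- \frac{2643}{7553} \approx -0.34993$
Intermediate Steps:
$l{\left(w \right)} = \frac{3}{7} + \frac{1}{7 \left(23 + w\right)}$ ($l{\left(w \right)} = \frac{3}{7} + \frac{1}{7 \left(w + 23\right)} = \frac{3}{7} + \frac{1}{7 \left(23 + w\right)}$)
$R{\left(13,-208 \right)} - l{\left(-106 \right)} = \frac{1}{13} - \frac{70 + 3 \left(-106\right)}{7 \left(23 - 106\right)} = \frac{1}{13} - \frac{70 - 318}{7 \left(-83\right)} = \frac{1}{13} - \frac{1}{7} \left(- \frac{1}{83}\right) \left(-248\right) = \frac{1}{13} - \frac{248}{581} = - \frac{2643}{7553}$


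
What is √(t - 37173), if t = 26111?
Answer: I*√11062 ≈ 105.18*I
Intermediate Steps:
√(t - 37173) = √(26111 - 37173) = √(-11062) = I*√11062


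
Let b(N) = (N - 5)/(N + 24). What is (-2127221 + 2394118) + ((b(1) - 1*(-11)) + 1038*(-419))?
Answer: -4200354/25 ≈ -1.6801e+5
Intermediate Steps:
b(N) = (-5 + N)/(24 + N)
(-2127221 + 2394118) + ((b(1) - 1*(-11)) + 1038*(-419)) = (-2127221 + 2394118) + (((-5 + 1)/(24 + 1) - 1*(-11)) + 1038*(-419)) = 266897 + ((-4/25 + 11) - 434922) = 266897 + (271/25 - 434922) = 266897 - 10872779/25 = -4200354/25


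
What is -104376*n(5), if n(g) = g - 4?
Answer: -104376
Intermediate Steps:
n(g) = -4 + g
-104376*n(5) = -104376*(-4 + 5) = -104376*1 = -104376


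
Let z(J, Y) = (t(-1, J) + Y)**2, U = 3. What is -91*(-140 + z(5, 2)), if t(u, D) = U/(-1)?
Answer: 12649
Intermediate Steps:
t(u, D) = -3 (t(u, D) = 3/(-1) = 3*(-1) = -3)
z(J, Y) = (-3 + Y)**2
-91*(-140 + z(5, 2)) = -91*(-140 + (-3 + 2)**2) = -91*(-140 + (-1)**2) = -91*(-140 + 1) = -91*(-139) = 12649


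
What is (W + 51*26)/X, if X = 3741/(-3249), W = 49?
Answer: -1489125/1247 ≈ -1194.2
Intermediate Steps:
X = -1247/1083 (X = 3741*(-1/3249) = -1247/1083 ≈ -1.1514)
(W + 51*26)/X = (49 + 51*26)/(-1247/1083) = (49 + 1326)*(-1083/1247) = 1375*(-1083/1247) = -1489125/1247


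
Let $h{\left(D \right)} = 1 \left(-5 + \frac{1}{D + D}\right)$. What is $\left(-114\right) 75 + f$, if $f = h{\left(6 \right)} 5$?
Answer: $- \frac{102895}{12} \approx -8574.6$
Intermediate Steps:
$h{\left(D \right)} = -5 + \frac{1}{2 D}$ ($h{\left(D \right)} = 1 \left(-5 + \frac{1}{2 D}\right) = -5 + \frac{1}{2 D}$)
$f = - \frac{295}{12}$ ($f = \left(-5 + \frac{1}{2 \cdot 6}\right) 5 = \left(-5 + \frac{1}{2} \cdot \frac{1}{6}\right) 5 = \left(-5 + \frac{1}{12}\right) 5 = \left(- \frac{59}{12}\right) 5 = - \frac{295}{12} \approx -24.583$)
$\left(-114\right) 75 + f = \left(-114\right) 75 - \frac{295}{12} = -8550 - \frac{295}{12} = - \frac{102895}{12}$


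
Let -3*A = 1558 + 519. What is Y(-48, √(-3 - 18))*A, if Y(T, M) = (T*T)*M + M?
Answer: -4787485*I*√21/3 ≈ -7.313e+6*I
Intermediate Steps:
Y(T, M) = M + M*T² (Y(T, M) = T²*M + M = M*T² + M = M + M*T²)
A = -2077/3 (A = -(1558 + 519)/3 = -⅓*2077 = -2077/3 ≈ -692.33)
Y(-48, √(-3 - 18))*A = (√(-3 - 18)*(1 + (-48)²))*(-2077/3) = (√(-21)*(1 + 2304))*(-2077/3) = ((I*√21)*2305)*(-2077/3) = (2305*I*√21)*(-2077/3) = -4787485*I*√21/3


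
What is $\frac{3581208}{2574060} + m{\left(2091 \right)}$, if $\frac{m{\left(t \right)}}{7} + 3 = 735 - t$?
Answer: $- \frac{2040287631}{214505} \approx -9511.6$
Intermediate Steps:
$m{\left(t \right)} = 5124 - 7 t$ ($m{\left(t \right)} = -21 + 7 \left(735 - t\right) = -21 - \left(-5145 + 7 t\right) = 5124 - 7 t$)
$\frac{3581208}{2574060} + m{\left(2091 \right)} = \frac{3581208}{2574060} + \left(5124 - 14637\right) = 3581208 \cdot \frac{1}{2574060} + \left(5124 - 14637\right) = \frac{298434}{214505} - 9513 = - \frac{2040287631}{214505}$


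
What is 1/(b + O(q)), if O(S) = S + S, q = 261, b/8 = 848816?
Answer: 1/6791050 ≈ 1.4725e-7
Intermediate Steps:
b = 6790528 (b = 8*848816 = 6790528)
O(S) = 2*S
1/(b + O(q)) = 1/(6790528 + 2*261) = 1/(6790528 + 522) = 1/6791050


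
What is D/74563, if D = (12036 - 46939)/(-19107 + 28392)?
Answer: -34903/692317455 ≈ -5.0415e-5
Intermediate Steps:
D = -34903/9285 ≈ -3.7591
D/74563 = -34903/9285/74563 = -34903/9285*1/74563 = -34903/692317455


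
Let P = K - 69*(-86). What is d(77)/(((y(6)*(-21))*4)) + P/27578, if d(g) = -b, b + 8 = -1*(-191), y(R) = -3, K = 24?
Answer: -590893/1158276 ≈ -0.51015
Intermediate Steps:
b = 183 (b = -8 - 1*(-191) = -8 + 191 = 183)
P = 5958 (P = 24 - 69*(-86) = 24 + 5934 = 5958)
d(g) = -183 (d(g) = -1*183 = -183)
d(77)/(((y(6)*(-21))*4)) + P/27578 = -183/(-3*(-21)*4) + 5958/27578 = -183/(63*4) + 5958*(1/27578) = -183/252 + 2979/13789 = -183*1/252 + 2979/13789 = -61/84 + 2979/13789 = -590893/1158276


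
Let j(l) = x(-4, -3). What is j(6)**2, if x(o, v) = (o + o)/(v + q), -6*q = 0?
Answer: 64/9 ≈ 7.1111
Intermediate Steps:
q = 0 (q = -1/6*0 = 0)
x(o, v) = 2*o/v (x(o, v) = (o + o)/(v + 0) = (2*o)/v = 2*o/v)
j(l) = 8/3 (j(l) = 2*(-4)/(-3) = 2*(-4)*(-1/3) = 8/3)
j(6)**2 = (8/3)**2 = 64/9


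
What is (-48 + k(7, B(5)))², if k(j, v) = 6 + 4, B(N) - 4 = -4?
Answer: 1444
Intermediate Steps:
B(N) = 0 (B(N) = 4 - 4 = 0)
k(j, v) = 10
(-48 + k(7, B(5)))² = (-48 + 10)² = (-38)² = 1444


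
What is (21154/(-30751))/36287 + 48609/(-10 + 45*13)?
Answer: 336900008003/3985219775 ≈ 84.537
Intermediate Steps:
(21154/(-30751))/36287 + 48609/(-10 + 45*13) = (21154*(-1/30751))*(1/36287) + 48609/(-10 + 585) = -3022/4393*1/36287 + 48609/575 = -3022/159408791 + 48609*(1/575) = -3022/159408791 + 48609/575 = 336900008003/3985219775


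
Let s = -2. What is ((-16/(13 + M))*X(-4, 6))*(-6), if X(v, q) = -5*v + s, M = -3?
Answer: 864/5 ≈ 172.80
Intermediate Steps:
X(v, q) = -2 - 5*v (X(v, q) = -5*v - 2 = -2 - 5*v)
((-16/(13 + M))*X(-4, 6))*(-6) = ((-16/(13 - 3))*(-2 - 5*(-4)))*(-6) = ((-16/10)*(-2 + 20))*(-6) = (((⅒)*(-16))*18)*(-6) = -8/5*18*(-6) = -144/5*(-6) = 864/5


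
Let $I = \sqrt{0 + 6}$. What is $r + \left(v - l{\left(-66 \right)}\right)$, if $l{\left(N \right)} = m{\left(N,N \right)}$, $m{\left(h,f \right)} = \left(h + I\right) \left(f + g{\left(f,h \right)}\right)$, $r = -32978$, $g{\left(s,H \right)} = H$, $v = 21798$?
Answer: $-19892 + 132 \sqrt{6} \approx -19569.0$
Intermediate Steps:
$I = \sqrt{6} \approx 2.4495$
$m{\left(h,f \right)} = \left(f + h\right) \left(h + \sqrt{6}\right)$ ($m{\left(h,f \right)} = \left(h + \sqrt{6}\right) \left(f + h\right) = \left(f + h\right) \left(h + \sqrt{6}\right)$)
$l{\left(N \right)} = 2 N^{2} + 2 N \sqrt{6}$ ($l{\left(N \right)} = N^{2} + N N + N \sqrt{6} + N \sqrt{6} = N^{2} + N^{2} + N \sqrt{6} + N \sqrt{6} = 2 N^{2} + 2 N \sqrt{6}$)
$r + \left(v - l{\left(-66 \right)}\right) = -32978 + \left(21798 - 2 \left(-66\right) \left(-66 + \sqrt{6}\right)\right) = -32978 + \left(21798 - \left(8712 - 132 \sqrt{6}\right)\right) = -32978 + \left(13086 + 132 \sqrt{6}\right) = -19892 + 132 \sqrt{6}$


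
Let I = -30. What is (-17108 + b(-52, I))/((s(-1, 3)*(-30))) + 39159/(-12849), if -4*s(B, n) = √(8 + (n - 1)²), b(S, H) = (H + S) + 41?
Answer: -13053/4283 - 17149*√3/45 ≈ -663.11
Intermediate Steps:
b(S, H) = 41 + H + S
s(B, n) = -√(8 + (-1 + n)²)/4 (s(B, n) = -√(8 + (n - 1)²)/4 = -√(8 + (-1 + n)²)/4)
(-17108 + b(-52, I))/((s(-1, 3)*(-30))) + 39159/(-12849) = (-17108 + (41 - 30 - 52))/((-√(8 + (-1 + 3)²)/4*(-30))) + 39159/(-12849) = (-17108 - 41)/((-√(8 + 2²)/4*(-30))) + 39159*(-1/12849) = -17149*2/(15*√(8 + 4)) - 13053/4283 = -17149*√3/45 - 13053/4283 = -13053/4283 - 17149*√3/45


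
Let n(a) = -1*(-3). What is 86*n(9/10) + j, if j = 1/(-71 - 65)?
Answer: 35087/136 ≈ 257.99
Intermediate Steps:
j = -1/136 (j = 1/(-136) = -1/136 ≈ -0.0073529)
n(a) = 3
86*n(9/10) + j = 86*3 - 1/136 = 258 - 1/136 = 35087/136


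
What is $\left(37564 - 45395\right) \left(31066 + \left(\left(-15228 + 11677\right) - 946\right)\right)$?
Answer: $-208061839$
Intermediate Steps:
$\left(37564 - 45395\right) \left(31066 + \left(\left(-15228 + 11677\right) - 946\right)\right) = - 7831 \left(31066 - 4497\right) = \left(-7831\right) 26569 = -208061839$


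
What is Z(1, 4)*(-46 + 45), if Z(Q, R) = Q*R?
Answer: -4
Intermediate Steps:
Z(1, 4)*(-46 + 45) = (1*4)*(-46 + 45) = 4*(-1) = -4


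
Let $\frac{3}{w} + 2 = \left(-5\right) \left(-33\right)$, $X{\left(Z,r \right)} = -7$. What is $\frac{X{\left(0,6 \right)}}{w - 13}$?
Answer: $\frac{1141}{2116} \approx 0.53922$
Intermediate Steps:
$w = \frac{3}{163}$ ($w = \frac{3}{-2 - -165} = \frac{3}{-2 + 165} = \frac{3}{163} \approx 0.018405$)
$\frac{X{\left(0,6 \right)}}{w - 13} = \frac{1}{\frac{3}{163} - 13} \left(-7\right) = \frac{1}{- \frac{2116}{163}} \left(-7\right) = \left(- \frac{163}{2116}\right) \left(-7\right) = \frac{1141}{2116}$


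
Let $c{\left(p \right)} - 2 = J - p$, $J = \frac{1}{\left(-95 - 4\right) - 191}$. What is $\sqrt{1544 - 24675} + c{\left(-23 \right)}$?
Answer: $\frac{7249}{290} + i \sqrt{23131} \approx 24.997 + 152.09 i$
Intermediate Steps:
$J = - \frac{1}{290}$ ($J = \frac{1}{\left(-95 - 4\right) - 191} = \frac{1}{-99 - 191} = \frac{1}{-290} = - \frac{1}{290} \approx -0.0034483$)
$c{\left(p \right)} = \frac{579}{290} - p$ ($c{\left(p \right)} = 2 - \left(\frac{1}{290} + p\right) = \frac{579}{290} - p$)
$\sqrt{1544 - 24675} + c{\left(-23 \right)} = \sqrt{1544 - 24675} + \left(\frac{579}{290} - -23\right) = \sqrt{-23131} + \left(\frac{579}{290} + 23\right) = i \sqrt{23131} + \frac{7249}{290} = \frac{7249}{290} + i \sqrt{23131}$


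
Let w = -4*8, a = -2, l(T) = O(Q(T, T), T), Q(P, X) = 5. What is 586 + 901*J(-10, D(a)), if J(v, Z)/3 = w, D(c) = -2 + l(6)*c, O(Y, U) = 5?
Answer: -85910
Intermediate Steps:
l(T) = 5
D(c) = -2 + 5*c
w = -32
J(v, Z) = -96 (J(v, Z) = 3*(-32) = -96)
586 + 901*J(-10, D(a)) = 586 + 901*(-96) = 586 - 86496 = -85910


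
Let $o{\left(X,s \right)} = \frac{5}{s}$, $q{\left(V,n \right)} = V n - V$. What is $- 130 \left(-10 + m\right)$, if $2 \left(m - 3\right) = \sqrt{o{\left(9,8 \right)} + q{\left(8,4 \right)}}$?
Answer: $910 - \frac{65 \sqrt{394}}{4} \approx 587.45$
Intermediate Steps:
$q{\left(V,n \right)} = - V + V n$
$m = 3 + \frac{\sqrt{394}}{8}$ ($m = 3 + \frac{\sqrt{\frac{5}{8} + 8 \left(-1 + 4\right)}}{2} = 3 + \frac{\sqrt{5 \cdot \frac{1}{8} + 8 \cdot 3}}{2} = 3 + \frac{\sqrt{\frac{5}{8} + 24}}{2} = 3 + \frac{\sqrt{\frac{197}{8}}}{2} = 3 + \frac{\frac{1}{4} \sqrt{394}}{2} = 3 + \frac{\sqrt{394}}{8} \approx 5.4812$)
$- 130 \left(-10 + m\right) = - 130 \left(-10 + \left(3 + \frac{\sqrt{394}}{8}\right)\right) = - 130 \left(-7 + \frac{\sqrt{394}}{8}\right) = 910 - \frac{65 \sqrt{394}}{4}$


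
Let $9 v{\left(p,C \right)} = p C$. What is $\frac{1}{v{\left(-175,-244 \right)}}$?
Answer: $\frac{9}{42700} \approx 0.00021077$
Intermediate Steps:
$v{\left(p,C \right)} = \frac{C p}{9}$ ($v{\left(p,C \right)} = \frac{p C}{9} = \frac{C p}{9}$)
$\frac{1}{v{\left(-175,-244 \right)}} = \frac{1}{\frac{1}{9} \left(-244\right) \left(-175\right)} = \frac{1}{\frac{42700}{9}} = \frac{9}{42700}$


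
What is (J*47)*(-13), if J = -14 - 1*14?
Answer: 17108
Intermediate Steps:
J = -28 (J = -14 - 14 = -28)
(J*47)*(-13) = -28*47*(-13) = -1316*(-13) = 17108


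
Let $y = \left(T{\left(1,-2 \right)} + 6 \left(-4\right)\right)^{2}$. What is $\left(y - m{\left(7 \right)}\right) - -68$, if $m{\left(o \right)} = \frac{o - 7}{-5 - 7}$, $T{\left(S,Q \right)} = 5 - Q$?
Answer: $357$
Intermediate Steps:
$m{\left(o \right)} = \frac{7}{12} - \frac{o}{12}$ ($m{\left(o \right)} = \frac{-7 + o}{-12} = \left(-7 + o\right) \left(- \frac{1}{12}\right) = \frac{7}{12} - \frac{o}{12}$)
$y = 289$ ($y = \left(\left(5 - -2\right) + 6 \left(-4\right)\right)^{2} = \left(\left(5 + 2\right) - 24\right)^{2} = \left(7 - 24\right)^{2} = \left(-17\right)^{2} = 289$)
$\left(y - m{\left(7 \right)}\right) - -68 = \left(289 - \left(\frac{7}{12} - \frac{7}{12}\right)\right) - -68 = \left(289 - \left(\frac{7}{12} - \frac{7}{12}\right)\right) + 68 = \left(289 - 0\right) + 68 = \left(289 + 0\right) + 68 = 289 + 68 = 357$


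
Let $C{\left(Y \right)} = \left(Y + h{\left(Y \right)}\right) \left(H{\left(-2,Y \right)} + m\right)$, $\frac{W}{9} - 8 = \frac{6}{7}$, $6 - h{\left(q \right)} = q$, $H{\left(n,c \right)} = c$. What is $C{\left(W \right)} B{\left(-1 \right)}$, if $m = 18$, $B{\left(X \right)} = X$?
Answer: $- \frac{4104}{7} \approx -586.29$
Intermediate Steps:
$h{\left(q \right)} = 6 - q$
$W = \frac{558}{7}$ ($W = 72 + 9 \cdot \frac{6}{7} = 72 + \frac{54}{7} = \frac{558}{7} \approx 79.714$)
$C{\left(Y \right)} = 108 + 6 Y$ ($C{\left(Y \right)} = \left(Y - \left(-6 + Y\right)\right) \left(Y + 18\right) = 6 \left(18 + Y\right) = 108 + 6 Y$)
$C{\left(W \right)} B{\left(-1 \right)} = \left(108 + 6 \cdot \frac{558}{7}\right) \left(-1\right) = \left(108 + \frac{3348}{7}\right) \left(-1\right) = \frac{4104}{7} \left(-1\right) = - \frac{4104}{7}$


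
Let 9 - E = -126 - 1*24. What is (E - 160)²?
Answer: 1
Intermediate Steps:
E = 159 (E = 9 - (-126 - 1*24) = 9 - (-126 - 24) = 9 - 1*(-150) = 9 + 150 = 159)
(E - 160)² = (159 - 160)² = (-1)² = 1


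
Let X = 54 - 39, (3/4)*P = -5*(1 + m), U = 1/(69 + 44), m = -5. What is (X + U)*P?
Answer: 135680/339 ≈ 400.24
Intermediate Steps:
U = 1/113 ≈ 0.0088496
P = 80/3 (P = 4*(-5*(1 - 5))/3 = 4*(-5*(-4))/3 = (4/3)*20 = 80/3 ≈ 26.667)
X = 15
(X + U)*P = (15 + 1/113)*(80/3) = (1696/113)*(80/3) = 135680/339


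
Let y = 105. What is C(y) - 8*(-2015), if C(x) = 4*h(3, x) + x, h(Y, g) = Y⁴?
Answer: 16549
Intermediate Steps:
C(x) = 324 + x (C(x) = 4*3⁴ + x = 4*81 + x = 324 + x)
C(y) - 8*(-2015) = (324 + 105) - 8*(-2015) = 429 + 16120 = 16549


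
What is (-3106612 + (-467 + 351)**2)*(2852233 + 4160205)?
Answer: -21690564674328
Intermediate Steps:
(-3106612 + (-467 + 351)**2)*(2852233 + 4160205) = (-3106612 + (-116)**2)*7012438 = (-3106612 + 13456)*7012438 = -3093156*7012438 = -21690564674328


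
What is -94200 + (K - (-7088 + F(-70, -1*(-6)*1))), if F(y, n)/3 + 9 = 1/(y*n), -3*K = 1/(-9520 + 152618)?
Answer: -2616954544723/30050580 ≈ -87085.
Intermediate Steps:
K = -1/429294 (K = -1/(3*(-9520 + 152618)) = -⅓/143098 = -⅓*1/143098 = -1/429294 ≈ -2.3294e-6)
F(y, n) = -27 + 3/(n*y) (F(y, n) = -27 + 3/((y*n)) = -27 + 3/((n*y)) = -27 + 3*(1/(n*y)) = -27 + 3/(n*y))
-94200 + (K - (-7088 + F(-70, -1*(-6)*1))) = -94200 + (-1/429294 - (-7088 + (-27 + 3/((-1*(-6)*1)*(-70))))) = -94200 + (-1/429294 - (-7088 + (-27 + 3*(-1/70)/(6*1)))) = -94200 + (-1/429294 - (-7088 + (-27 + 3*(-1/70)/6))) = -94200 + (-1/429294 - (-7088 + (-27 + 3*(⅙)*(-1/70)))) = -94200 + (-1/429294 - (-7088 + (-27 - 1/140))) = -94200 + (-1/429294 - (-7088 - 3781/140)) = -94200 + (-1/429294 - 1*(-996101/140)) = -94200 + (-1/429294 + 996101/140) = -94200 + 213810091277/30050580 = -2616954544723/30050580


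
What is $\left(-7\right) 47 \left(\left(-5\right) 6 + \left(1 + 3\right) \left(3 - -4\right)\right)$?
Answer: $658$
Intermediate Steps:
$\left(-7\right) 47 \left(\left(-5\right) 6 + \left(1 + 3\right) \left(3 - -4\right)\right) = - 329 \left(-30 + 4 \left(3 + 4\right)\right) = - 329 \left(-30 + 4 \cdot 7\right) = - 329 \left(-30 + 28\right) = \left(-329\right) \left(-2\right) = 658$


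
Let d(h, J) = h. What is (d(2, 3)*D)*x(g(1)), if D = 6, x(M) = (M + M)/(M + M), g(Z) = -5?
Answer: 12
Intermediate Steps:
x(M) = 1 (x(M) = (2*M)/((2*M)) = (2*M)*(1/(2*M)) = 1)
(d(2, 3)*D)*x(g(1)) = (2*6)*1 = 12*1 = 12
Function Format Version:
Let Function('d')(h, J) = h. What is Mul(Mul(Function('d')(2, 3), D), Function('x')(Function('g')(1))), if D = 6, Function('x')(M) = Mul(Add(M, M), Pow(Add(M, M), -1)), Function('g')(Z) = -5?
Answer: 12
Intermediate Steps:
Function('x')(M) = 1 (Function('x')(M) = Mul(Mul(2, M), Pow(Mul(2, M), -1)) = Mul(Mul(2, M), Mul(Rational(1, 2), Pow(M, -1))) = 1)
Mul(Mul(Function('d')(2, 3), D), Function('x')(Function('g')(1))) = Mul(Mul(2, 6), 1) = Mul(12, 1) = 12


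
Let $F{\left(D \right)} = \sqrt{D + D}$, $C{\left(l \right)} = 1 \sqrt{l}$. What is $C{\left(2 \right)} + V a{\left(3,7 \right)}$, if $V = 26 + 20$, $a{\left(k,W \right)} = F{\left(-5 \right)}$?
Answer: $\sqrt{2} + 46 i \sqrt{10} \approx 1.4142 + 145.46 i$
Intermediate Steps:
$C{\left(l \right)} = \sqrt{l}$
$F{\left(D \right)} = \sqrt{2} \sqrt{D}$ ($F{\left(D \right)} = \sqrt{2 D} = \sqrt{2} \sqrt{D}$)
$a{\left(k,W \right)} = i \sqrt{10}$ ($a{\left(k,W \right)} = \sqrt{2} \sqrt{-5} = \sqrt{2} i \sqrt{5} = i \sqrt{10}$)
$V = 46$
$C{\left(2 \right)} + V a{\left(3,7 \right)} = \sqrt{2} + 46 i \sqrt{10}$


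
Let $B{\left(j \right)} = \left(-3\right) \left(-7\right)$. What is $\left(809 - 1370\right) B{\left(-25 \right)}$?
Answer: $-11781$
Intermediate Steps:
$B{\left(j \right)} = 21$
$\left(809 - 1370\right) B{\left(-25 \right)} = \left(809 - 1370\right) 21 = \left(-561\right) 21 = -11781$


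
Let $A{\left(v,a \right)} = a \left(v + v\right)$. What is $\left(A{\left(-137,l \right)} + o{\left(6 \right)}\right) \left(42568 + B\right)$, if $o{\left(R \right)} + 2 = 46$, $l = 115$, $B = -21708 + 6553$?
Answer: $-862577458$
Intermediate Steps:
$B = -15155$
$o{\left(R \right)} = 44$ ($o{\left(R \right)} = -2 + 46 = 44$)
$A{\left(v,a \right)} = 2 a v$ ($A{\left(v,a \right)} = a 2 v = 2 a v$)
$\left(A{\left(-137,l \right)} + o{\left(6 \right)}\right) \left(42568 + B\right) = \left(2 \cdot 115 \left(-137\right) + 44\right) \left(42568 - 15155\right) = \left(-31510 + 44\right) 27413 = \left(-31466\right) 27413 = -862577458$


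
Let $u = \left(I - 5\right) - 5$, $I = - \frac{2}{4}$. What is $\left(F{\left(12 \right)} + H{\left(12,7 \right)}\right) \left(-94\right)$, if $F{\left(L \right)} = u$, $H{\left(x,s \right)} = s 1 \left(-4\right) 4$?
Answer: $11515$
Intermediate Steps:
$I = - \frac{1}{2}$ ($I = \left(-2\right) \frac{1}{4} = - \frac{1}{2} \approx -0.5$)
$H{\left(x,s \right)} = - 16 s$ ($H{\left(x,s \right)} = s \left(-4\right) 4 = - 4 s 4 = - 16 s$)
$u = - \frac{21}{2}$ ($u = \left(- \frac{1}{2} - 5\right) - 5 = - \frac{11}{2} - 5 = - \frac{21}{2} \approx -10.5$)
$F{\left(L \right)} = - \frac{21}{2}$
$\left(F{\left(12 \right)} + H{\left(12,7 \right)}\right) \left(-94\right) = \left(- \frac{21}{2} - 112\right) \left(-94\right) = \left(- \frac{245}{2}\right) \left(-94\right) = 11515$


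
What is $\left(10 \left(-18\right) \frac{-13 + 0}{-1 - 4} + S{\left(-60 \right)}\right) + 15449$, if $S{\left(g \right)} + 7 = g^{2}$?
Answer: $18574$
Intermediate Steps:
$S{\left(g \right)} = -7 + g^{2}$
$\left(10 \left(-18\right) \frac{-13 + 0}{-1 - 4} + S{\left(-60 \right)}\right) + 15449 = \left(10 \left(-18\right) \frac{-13 + 0}{-1 - 4} - \left(7 - \left(-60\right)^{2}\right)\right) + 15449 = \left(- 180 \left(- \frac{13}{-5}\right) + \left(-7 + 3600\right)\right) + 15449 = \left(- 180 \left(\left(-13\right) \left(- \frac{1}{5}\right)\right) + 3593\right) + 15449 = \left(\left(-180\right) \frac{13}{5} + 3593\right) + 15449 = \left(-468 + 3593\right) + 15449 = 3125 + 15449 = 18574$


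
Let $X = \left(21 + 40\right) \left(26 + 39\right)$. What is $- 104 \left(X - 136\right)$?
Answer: $-398216$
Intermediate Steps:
$X = 3965$ ($X = 61 \cdot 65 = 3965$)
$- 104 \left(X - 136\right) = - 104 \left(3965 - 136\right) = \left(-104\right) 3829 = -398216$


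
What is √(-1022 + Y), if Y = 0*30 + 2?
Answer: 2*I*√255 ≈ 31.937*I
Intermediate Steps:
Y = 2 (Y = 0 + 2 = 2)
√(-1022 + Y) = √(-1022 + 2) = √(-1020) = 2*I*√255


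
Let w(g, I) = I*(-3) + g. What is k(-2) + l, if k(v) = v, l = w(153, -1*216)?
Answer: 799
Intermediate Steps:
w(g, I) = g - 3*I (w(g, I) = -3*I + g = g - 3*I)
l = 801 (l = 153 - (-3)*216 = 153 - 3*(-216) = 153 + 648 = 801)
k(-2) + l = -2 + 801 = 799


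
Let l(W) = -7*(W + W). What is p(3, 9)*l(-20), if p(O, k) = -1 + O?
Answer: 560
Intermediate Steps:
l(W) = -14*W
p(3, 9)*l(-20) = (-1 + 3)*(-14*(-20)) = 2*280 = 560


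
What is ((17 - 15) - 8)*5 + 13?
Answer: -17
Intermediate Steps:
((17 - 15) - 8)*5 + 13 = (2 - 8)*5 + 13 = -6*5 + 13 = -30 + 13 = -17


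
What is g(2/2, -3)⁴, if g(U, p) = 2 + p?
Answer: 1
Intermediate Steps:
g(2/2, -3)⁴ = (2 - 3)⁴ = (-1)⁴ = 1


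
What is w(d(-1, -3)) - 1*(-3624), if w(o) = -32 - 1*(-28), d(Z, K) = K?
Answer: 3620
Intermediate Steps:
w(o) = -4 (w(o) = -32 + 28 = -4)
w(d(-1, -3)) - 1*(-3624) = -4 - 1*(-3624) = -4 + 3624 = 3620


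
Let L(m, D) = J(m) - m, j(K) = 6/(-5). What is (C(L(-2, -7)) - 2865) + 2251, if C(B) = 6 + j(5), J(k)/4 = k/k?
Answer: -3046/5 ≈ -609.20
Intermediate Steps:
J(k) = 4 (J(k) = 4*(k/k) = 4*1 = 4)
j(K) = -6/5 (j(K) = 6*(-⅕) = -6/5)
L(m, D) = 4 - m
C(B) = 24/5 (C(B) = 6 - 6/5 = 24/5)
(C(L(-2, -7)) - 2865) + 2251 = (24/5 - 2865) + 2251 = -14301/5 + 2251 = -3046/5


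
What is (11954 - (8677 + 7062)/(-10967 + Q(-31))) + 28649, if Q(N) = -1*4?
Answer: 445471252/10971 ≈ 40604.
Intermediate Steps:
Q(N) = -4
(11954 - (8677 + 7062)/(-10967 + Q(-31))) + 28649 = (11954 - (8677 + 7062)/(-10967 - 4)) + 28649 = (11954 - 15739/(-10971)) + 28649 = (11954 - 15739*(-1)/10971) + 28649 = (11954 - 1*(-15739/10971)) + 28649 = (11954 + 15739/10971) + 28649 = 131163073/10971 + 28649 = 445471252/10971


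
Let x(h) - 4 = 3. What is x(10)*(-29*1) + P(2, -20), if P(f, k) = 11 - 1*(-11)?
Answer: -181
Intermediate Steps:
P(f, k) = 22 (P(f, k) = 11 + 11 = 22)
x(h) = 7 (x(h) = 4 + 3 = 7)
x(10)*(-29*1) + P(2, -20) = 7*(-29*1) + 22 = 7*(-29) + 22 = -203 + 22 = -181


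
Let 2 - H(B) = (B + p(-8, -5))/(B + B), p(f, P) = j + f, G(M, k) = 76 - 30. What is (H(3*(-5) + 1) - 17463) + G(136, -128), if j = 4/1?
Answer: -243819/14 ≈ -17416.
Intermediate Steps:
G(M, k) = 46
j = 4 (j = 4*1 = 4)
p(f, P) = 4 + f
H(B) = 2 - (-4 + B)/(2*B) (H(B) = 2 - (B + (4 - 8))/(B + B) = 2 - (B - 4)/(2*B) = 2 - (-4 + B)*1/(2*B) = 2 - (-4 + B)/(2*B))
(H(3*(-5) + 1) - 17463) + G(136, -128) = ((3/2 + 2/(3*(-5) + 1)) - 17463) + 46 = ((3/2 + 2/(-15 + 1)) - 17463) + 46 = ((3/2 + 2/(-14)) - 17463) + 46 = ((3/2 + 2*(-1/14)) - 17463) + 46 = ((3/2 - 1/7) - 17463) + 46 = (19/14 - 17463) + 46 = -244463/14 + 46 = -243819/14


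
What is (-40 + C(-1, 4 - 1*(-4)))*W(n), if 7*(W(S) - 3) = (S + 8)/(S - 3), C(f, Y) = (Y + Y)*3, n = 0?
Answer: 440/21 ≈ 20.952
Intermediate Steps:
C(f, Y) = 6*Y (C(f, Y) = (2*Y)*3 = 6*Y)
W(S) = 3 + (8 + S)/(7*(-3 + S)) (W(S) = 3 + ((S + 8)/(S - 3))/7 = 3 + ((8 + S)/(-3 + S))/7 = 3 + (8 + S)/(7*(-3 + S)))
(-40 + C(-1, 4 - 1*(-4)))*W(n) = (-40 + 6*(4 - 1*(-4)))*(11*(-5 + 2*0)/(7*(-3 + 0))) = (-40 + 6*(4 + 4))*((11/7)*(-5 + 0)/(-3)) = (-40 + 6*8)*((11/7)*(-⅓)*(-5)) = (-40 + 48)*(55/21) = 8*(55/21) = 440/21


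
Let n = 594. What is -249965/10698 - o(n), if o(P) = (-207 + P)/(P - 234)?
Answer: -5229307/213960 ≈ -24.441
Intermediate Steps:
o(P) = (-207 + P)/(-234 + P)
-249965/10698 - o(n) = -249965/10698 - (-207 + 594)/(-234 + 594) = -249965*1/10698 - 387/360 = -249965/10698 - 387/360 = -249965/10698 - 1*43/40 = -249965/10698 - 43/40 = -5229307/213960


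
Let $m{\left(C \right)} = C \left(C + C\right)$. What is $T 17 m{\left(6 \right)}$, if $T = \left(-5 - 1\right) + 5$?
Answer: $-1224$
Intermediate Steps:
$m{\left(C \right)} = 2 C^{2}$ ($m{\left(C \right)} = C 2 C = 2 C^{2}$)
$T = -1$ ($T = -6 + 5 = -1$)
$T 17 m{\left(6 \right)} = \left(-1\right) 17 \cdot 2 \cdot 6^{2} = - 17 \cdot 2 \cdot 36 = \left(-17\right) 72 = -1224$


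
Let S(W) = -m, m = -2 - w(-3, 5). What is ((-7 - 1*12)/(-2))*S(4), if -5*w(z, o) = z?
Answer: 247/10 ≈ 24.700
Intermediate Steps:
w(z, o) = -z/5
m = -13/5 (m = -2 - (-1)*(-3)/5 = -2 - 1*3/5 = -2 - 3/5 = -13/5 ≈ -2.6000)
S(W) = 13/5 (S(W) = -1*(-13/5) = 13/5)
((-7 - 1*12)/(-2))*S(4) = ((-7 - 1*12)/(-2))*(13/5) = ((-7 - 12)*(-1/2))*(13/5) = -19*(-1/2)*(13/5) = (19/2)*(13/5) = 247/10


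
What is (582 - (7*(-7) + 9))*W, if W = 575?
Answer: 357650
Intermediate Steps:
(582 - (7*(-7) + 9))*W = (582 - (7*(-7) + 9))*575 = (582 - (-49 + 9))*575 = (582 - 1*(-40))*575 = (582 + 40)*575 = 622*575 = 357650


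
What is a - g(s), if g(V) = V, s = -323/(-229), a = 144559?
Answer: 33103688/229 ≈ 1.4456e+5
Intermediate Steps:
s = 323/229 (s = -323*(-1/229) = 323/229 ≈ 1.4105)
a - g(s) = 144559 - 1*323/229 = 144559 - 323/229 = 33103688/229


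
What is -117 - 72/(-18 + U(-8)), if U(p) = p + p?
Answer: -1953/17 ≈ -114.88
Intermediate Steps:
U(p) = 2*p
-117 - 72/(-18 + U(-8)) = -117 - 72/(-18 + 2*(-8)) = -117 - 72/(-18 - 16) = -117 - 72/(-34) = -117 - 72*(-1/34) = -117 + 36/17 = -1953/17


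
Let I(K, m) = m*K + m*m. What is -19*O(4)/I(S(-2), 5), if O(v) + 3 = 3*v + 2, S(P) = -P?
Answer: -209/35 ≈ -5.9714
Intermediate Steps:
I(K, m) = m**2 + K*m (I(K, m) = K*m + m**2 = m**2 + K*m)
O(v) = -1 + 3*v (O(v) = -3 + (3*v + 2) = -3 + (2 + 3*v) = -1 + 3*v)
-19*O(4)/I(S(-2), 5) = -19*(-1 + 3*4)/(5*(-1*(-2) + 5)) = -19*(-1 + 12)/(5*(2 + 5)) = -209/(5*7) = -209/35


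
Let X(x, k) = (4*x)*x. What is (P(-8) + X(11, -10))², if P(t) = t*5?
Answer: 197136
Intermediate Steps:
X(x, k) = 4*x²
P(t) = 5*t
(P(-8) + X(11, -10))² = (5*(-8) + 4*11²)² = (-40 + 4*121)² = (-40 + 484)² = 444² = 197136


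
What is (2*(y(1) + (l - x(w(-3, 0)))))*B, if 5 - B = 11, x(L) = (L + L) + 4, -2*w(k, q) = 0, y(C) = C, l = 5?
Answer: -24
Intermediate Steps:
w(k, q) = 0 (w(k, q) = -½*0 = 0)
x(L) = 4 + 2*L (x(L) = 2*L + 4 = 4 + 2*L)
B = -6 (B = 5 - 1*11 = 5 - 11 = -6)
(2*(y(1) + (l - x(w(-3, 0)))))*B = (2*(1 + (5 - (4 + 2*0))))*(-6) = (2*(1 + (5 - (4 + 0))))*(-6) = (2*(1 + (5 - 1*4)))*(-6) = (2*(1 + (5 - 4)))*(-6) = (2*(1 + 1))*(-6) = (2*2)*(-6) = 4*(-6) = -24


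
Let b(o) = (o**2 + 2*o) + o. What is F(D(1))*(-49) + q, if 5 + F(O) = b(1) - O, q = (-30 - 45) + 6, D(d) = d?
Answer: 29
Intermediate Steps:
b(o) = o**2 + 3*o
q = -69 (q = -75 + 6 = -69)
F(O) = -1 - O (F(O) = -5 + (1*(3 + 1) - O) = -5 + (1*4 - O) = -5 + (4 - O) = -1 - O)
F(D(1))*(-49) + q = (-1 - 1*1)*(-49) - 69 = (-1 - 1)*(-49) - 69 = -2*(-49) - 69 = 98 - 69 = 29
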